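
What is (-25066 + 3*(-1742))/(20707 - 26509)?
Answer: 15146/2901 ≈ 5.2210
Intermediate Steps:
(-25066 + 3*(-1742))/(20707 - 26509) = (-25066 - 5226)/(-5802) = -30292*(-1/5802) = 15146/2901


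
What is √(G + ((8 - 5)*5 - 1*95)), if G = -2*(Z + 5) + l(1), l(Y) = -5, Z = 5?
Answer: I*√105 ≈ 10.247*I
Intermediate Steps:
G = -25 (G = -2*(5 + 5) - 5 = -2*10 - 5 = -20 - 5 = -25)
√(G + ((8 - 5)*5 - 1*95)) = √(-25 + ((8 - 5)*5 - 1*95)) = √(-25 + (3*5 - 95)) = √(-25 + (15 - 95)) = √(-25 - 80) = √(-105) = I*√105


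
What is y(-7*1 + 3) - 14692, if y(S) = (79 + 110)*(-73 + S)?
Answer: -29245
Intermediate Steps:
y(S) = -13797 + 189*S (y(S) = 189*(-73 + S) = -13797 + 189*S)
y(-7*1 + 3) - 14692 = (-13797 + 189*(-7*1 + 3)) - 14692 = (-13797 + 189*(-7 + 3)) - 14692 = (-13797 + 189*(-4)) - 14692 = (-13797 - 756) - 14692 = -14553 - 14692 = -29245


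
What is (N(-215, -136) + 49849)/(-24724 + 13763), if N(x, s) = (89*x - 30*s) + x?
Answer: -34579/10961 ≈ -3.1547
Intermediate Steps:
N(x, s) = -30*s + 90*x (N(x, s) = (-30*s + 89*x) + x = -30*s + 90*x)
(N(-215, -136) + 49849)/(-24724 + 13763) = ((-30*(-136) + 90*(-215)) + 49849)/(-24724 + 13763) = ((4080 - 19350) + 49849)/(-10961) = (-15270 + 49849)*(-1/10961) = 34579*(-1/10961) = -34579/10961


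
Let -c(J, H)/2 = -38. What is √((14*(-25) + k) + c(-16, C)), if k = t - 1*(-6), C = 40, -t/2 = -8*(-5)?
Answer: 2*I*√87 ≈ 18.655*I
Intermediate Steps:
t = -80 (t = -(-16)*(-5) = -2*40 = -80)
k = -74 (k = -80 - 1*(-6) = -80 + 6 = -74)
c(J, H) = 76 (c(J, H) = -2*(-38) = 76)
√((14*(-25) + k) + c(-16, C)) = √((14*(-25) - 74) + 76) = √((-350 - 74) + 76) = √(-424 + 76) = √(-348) = 2*I*√87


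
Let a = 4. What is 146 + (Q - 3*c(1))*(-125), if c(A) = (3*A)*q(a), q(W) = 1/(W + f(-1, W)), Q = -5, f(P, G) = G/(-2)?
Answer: 2667/2 ≈ 1333.5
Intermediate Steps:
f(P, G) = -G/2 (f(P, G) = G*(-½) = -G/2)
q(W) = 2/W (q(W) = 1/(W - W/2) = 1/(W/2) = 2/W)
c(A) = 3*A/2 (c(A) = (3*A)*(2/4) = (3*A)*(2*(¼)) = (3*A)*(½) = 3*A/2)
146 + (Q - 3*c(1))*(-125) = 146 + (-5 - 9/2)*(-125) = 146 - 19/2*(-125) = 146 + 2375/2 = 2667/2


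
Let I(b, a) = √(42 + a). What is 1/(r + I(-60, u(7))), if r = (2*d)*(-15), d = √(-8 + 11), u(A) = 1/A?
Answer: 7/(√2065 - 210*√3) ≈ -0.021993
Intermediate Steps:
d = √3 ≈ 1.7320
r = -30*√3 (r = (2*√3)*(-15) = -30*√3 ≈ -51.962)
1/(r + I(-60, u(7))) = 1/(-30*√3 + √(42 + 1/7)) = 1/(-30*√3 + √(42 + ⅐)) = 1/(-30*√3 + √(295/7)) = 1/(-30*√3 + √2065/7)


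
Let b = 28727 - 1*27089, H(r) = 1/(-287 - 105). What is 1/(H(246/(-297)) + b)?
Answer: 392/642095 ≈ 0.00061050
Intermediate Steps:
H(r) = -1/392 (H(r) = 1/(-392) = -1/392)
b = 1638 (b = 28727 - 27089 = 1638)
1/(H(246/(-297)) + b) = 1/(-1/392 + 1638) = 1/(642095/392) = 392/642095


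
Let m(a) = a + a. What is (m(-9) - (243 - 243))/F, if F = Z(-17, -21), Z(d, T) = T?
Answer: 6/7 ≈ 0.85714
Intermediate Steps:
m(a) = 2*a
F = -21
(m(-9) - (243 - 243))/F = (2*(-9) - (243 - 243))/(-21) = (-18 - 1*0)*(-1/21) = (-18 + 0)*(-1/21) = -18*(-1/21) = 6/7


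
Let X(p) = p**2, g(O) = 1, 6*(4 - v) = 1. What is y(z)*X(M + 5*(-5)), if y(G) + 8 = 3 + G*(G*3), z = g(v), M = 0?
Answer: -1250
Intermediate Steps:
v = 23/6 (v = 4 - 1/6*1 = 4 - 1/6 = 23/6 ≈ 3.8333)
z = 1
y(G) = -5 + 3*G**2 (y(G) = -8 + (3 + G*(G*3)) = -8 + (3 + G*(3*G)) = -8 + (3 + 3*G**2) = -5 + 3*G**2)
y(z)*X(M + 5*(-5)) = (-5 + 3*1**2)*(0 + 5*(-5))**2 = (-5 + 3*1)*(0 - 25)**2 = (-5 + 3)*(-25)**2 = -2*625 = -1250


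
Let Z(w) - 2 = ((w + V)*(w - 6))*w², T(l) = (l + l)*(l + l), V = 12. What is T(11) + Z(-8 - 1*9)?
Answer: 33721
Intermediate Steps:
T(l) = 4*l² (T(l) = (2*l)*(2*l) = 4*l²)
Z(w) = 2 + w²*(-6 + w)*(12 + w) (Z(w) = 2 + ((w + 12)*(w - 6))*w² = 2 + ((12 + w)*(-6 + w))*w² = 2 + ((-6 + w)*(12 + w))*w² = 2 + w²*(-6 + w)*(12 + w))
T(11) + Z(-8 - 1*9) = 4*11² + (2 + (-8 - 1*9)⁴ - 72*(-8 - 1*9)² + 6*(-8 - 1*9)³) = 4*121 + (2 + (-8 - 9)⁴ - 72*(-8 - 9)² + 6*(-8 - 9)³) = 484 + (2 + (-17)⁴ - 72*(-17)² + 6*(-17)³) = 484 + (2 + 83521 - 72*289 + 6*(-4913)) = 484 + (2 + 83521 - 20808 - 29478) = 484 + 33237 = 33721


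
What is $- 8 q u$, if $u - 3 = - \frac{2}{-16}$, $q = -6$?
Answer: $150$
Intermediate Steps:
$u = \frac{25}{8}$ ($u = 3 - \frac{2}{-16} = 3 - - \frac{1}{8} = 3 + \frac{1}{8} = \frac{25}{8} \approx 3.125$)
$- 8 q u = \left(-8\right) \left(-6\right) \frac{25}{8} = 48 \cdot \frac{25}{8} = 150$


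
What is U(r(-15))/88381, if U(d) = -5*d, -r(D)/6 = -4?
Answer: -120/88381 ≈ -0.0013578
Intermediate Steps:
r(D) = 24 (r(D) = -6*(-4) = 24)
U(r(-15))/88381 = -5*24/88381 = -120*1/88381 = -120/88381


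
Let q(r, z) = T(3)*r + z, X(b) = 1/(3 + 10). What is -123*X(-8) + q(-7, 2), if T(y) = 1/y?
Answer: -382/39 ≈ -9.7949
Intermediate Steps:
X(b) = 1/13
q(r, z) = z + r/3 (q(r, z) = r/3 + z = z + r/3)
-123*X(-8) + q(-7, 2) = -123*1/13 + (2 + (⅓)*(-7)) = -123/13 + (2 - 7/3) = -123/13 - ⅓ = -382/39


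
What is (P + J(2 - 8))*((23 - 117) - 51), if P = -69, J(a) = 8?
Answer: 8845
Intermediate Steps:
(P + J(2 - 8))*((23 - 117) - 51) = (-69 + 8)*((23 - 117) - 51) = -61*(-94 - 51) = -61*(-145) = 8845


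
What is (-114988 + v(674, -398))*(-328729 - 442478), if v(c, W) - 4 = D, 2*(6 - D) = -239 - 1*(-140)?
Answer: 177267327399/2 ≈ 8.8634e+10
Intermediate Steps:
D = 111/2 (D = 6 - (-239 - 1*(-140))/2 = 6 - (-239 + 140)/2 = 6 - ½*(-99) = 6 + 99/2 = 111/2 ≈ 55.500)
v(c, W) = 119/2 (v(c, W) = 4 + 111/2 = 119/2)
(-114988 + v(674, -398))*(-328729 - 442478) = (-114988 + 119/2)*(-328729 - 442478) = -229857/2*(-771207) = 177267327399/2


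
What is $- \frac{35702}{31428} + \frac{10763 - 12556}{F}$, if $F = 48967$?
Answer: $- \frac{902285119}{769467438} \approx -1.1726$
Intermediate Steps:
$- \frac{35702}{31428} + \frac{10763 - 12556}{F} = - \frac{35702}{31428} + \frac{10763 - 12556}{48967} = \left(-35702\right) \frac{1}{31428} - \frac{1793}{48967} = - \frac{17851}{15714} - \frac{1793}{48967} = - \frac{902285119}{769467438}$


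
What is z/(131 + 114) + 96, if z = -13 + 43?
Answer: 4710/49 ≈ 96.122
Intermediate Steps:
z = 30
z/(131 + 114) + 96 = 30/(131 + 114) + 96 = 30/245 + 96 = 30*(1/245) + 96 = 6/49 + 96 = 4710/49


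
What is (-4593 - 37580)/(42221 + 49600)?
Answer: -42173/91821 ≈ -0.45930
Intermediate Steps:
(-4593 - 37580)/(42221 + 49600) = -42173/91821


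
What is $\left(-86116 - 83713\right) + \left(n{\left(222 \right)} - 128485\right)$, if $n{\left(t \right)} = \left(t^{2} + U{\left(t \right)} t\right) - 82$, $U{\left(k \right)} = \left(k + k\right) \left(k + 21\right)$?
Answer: $23702912$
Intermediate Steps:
$U{\left(k \right)} = 2 k \left(21 + k\right)$
$n{\left(t \right)} = -82 + t^{2} + 2 t^{2} \left(21 + t\right)$ ($n{\left(t \right)} = \left(t^{2} + 2 t \left(21 + t\right) t\right) - 82 = \left(t^{2} + 2 t^{2} \left(21 + t\right)\right) - 82 = -82 + t^{2} + 2 t^{2} \left(21 + t\right)$)
$\left(-86116 - 83713\right) + \left(n{\left(222 \right)} - 128485\right) = \left(-86116 - 83713\right) + \left(\left(-82 + 2 \cdot 222^{3} + 43 \cdot 222^{2}\right) - 128485\right) = -169829 + \left(\left(-82 + 2 \cdot 10941048 + 43 \cdot 49284\right) - 128485\right) = -169829 + \left(\left(-82 + 21882096 + 2119212\right) - 128485\right) = -169829 + \left(24001226 - 128485\right) = -169829 + 23872741 = 23702912$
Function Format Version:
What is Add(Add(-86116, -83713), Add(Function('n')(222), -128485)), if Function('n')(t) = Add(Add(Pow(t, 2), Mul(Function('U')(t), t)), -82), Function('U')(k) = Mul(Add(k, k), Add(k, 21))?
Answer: 23702912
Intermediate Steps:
Function('U')(k) = Mul(2, k, Add(21, k)) (Function('U')(k) = Mul(Mul(2, k), Add(21, k)) = Mul(2, k, Add(21, k)))
Function('n')(t) = Add(-82, Pow(t, 2), Mul(2, Pow(t, 2), Add(21, t))) (Function('n')(t) = Add(Add(Pow(t, 2), Mul(Mul(2, t, Add(21, t)), t)), -82) = Add(Add(Pow(t, 2), Mul(2, Pow(t, 2), Add(21, t))), -82) = Add(-82, Pow(t, 2), Mul(2, Pow(t, 2), Add(21, t))))
Add(Add(-86116, -83713), Add(Function('n')(222), -128485)) = Add(Add(-86116, -83713), Add(Add(-82, Mul(2, Pow(222, 3)), Mul(43, Pow(222, 2))), -128485)) = Add(-169829, Add(Add(-82, Mul(2, 10941048), Mul(43, 49284)), -128485)) = Add(-169829, Add(Add(-82, 21882096, 2119212), -128485)) = Add(-169829, Add(24001226, -128485)) = Add(-169829, 23872741) = 23702912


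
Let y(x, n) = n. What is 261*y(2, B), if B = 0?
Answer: 0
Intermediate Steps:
261*y(2, B) = 261*0 = 0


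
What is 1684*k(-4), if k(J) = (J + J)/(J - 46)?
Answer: 6736/25 ≈ 269.44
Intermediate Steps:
k(J) = 2*J/(-46 + J) (k(J) = (2*J)/(-46 + J) = 2*J/(-46 + J))
1684*k(-4) = 1684*(2*(-4)/(-46 - 4)) = 1684*(2*(-4)/(-50)) = 1684*(2*(-4)*(-1/50)) = 1684*(4/25) = 6736/25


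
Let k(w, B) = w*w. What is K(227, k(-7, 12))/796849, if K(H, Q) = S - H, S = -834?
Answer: -1061/796849 ≈ -0.0013315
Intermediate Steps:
k(w, B) = w**2
K(H, Q) = -834 - H
K(227, k(-7, 12))/796849 = (-834 - 1*227)/796849 = (-834 - 227)*(1/796849) = -1061*1/796849 = -1061/796849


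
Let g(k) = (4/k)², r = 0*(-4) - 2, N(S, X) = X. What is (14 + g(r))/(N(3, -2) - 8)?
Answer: -9/5 ≈ -1.8000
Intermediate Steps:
r = -2 (r = 0 - 2 = -2)
g(k) = 16/k²
(14 + g(r))/(N(3, -2) - 8) = (14 + 16/(-2)²)/(-2 - 8) = (14 + 16*(¼))/(-10) = -(14 + 4)/10 = -⅒*18 = -9/5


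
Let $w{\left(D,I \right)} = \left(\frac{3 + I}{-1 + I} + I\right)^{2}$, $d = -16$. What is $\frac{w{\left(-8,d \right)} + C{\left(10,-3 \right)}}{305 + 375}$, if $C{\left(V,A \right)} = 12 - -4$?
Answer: $\frac{14341}{39304} \approx 0.36487$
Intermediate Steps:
$C{\left(V,A \right)} = 16$ ($C{\left(V,A \right)} = 12 + 4 = 16$)
$w{\left(D,I \right)} = \left(I + \frac{3 + I}{-1 + I}\right)^{2}$ ($w{\left(D,I \right)} = \left(\frac{3 + I}{-1 + I} + I\right)^{2} = \left(I + \frac{3 + I}{-1 + I}\right)^{2}$)
$\frac{w{\left(-8,d \right)} + C{\left(10,-3 \right)}}{305 + 375} = \frac{\frac{\left(3 + \left(-16\right)^{2}\right)^{2}}{\left(-1 - 16\right)^{2}} + 16}{305 + 375} = \frac{\frac{\left(3 + 256\right)^{2}}{289} + 16}{680} = \left(\frac{259^{2}}{289} + 16\right) \frac{1}{680} = \left(\frac{1}{289} \cdot 67081 + 16\right) \frac{1}{680} = \left(\frac{67081}{289} + 16\right) \frac{1}{680} = \frac{71705}{289} \cdot \frac{1}{680} = \frac{14341}{39304}$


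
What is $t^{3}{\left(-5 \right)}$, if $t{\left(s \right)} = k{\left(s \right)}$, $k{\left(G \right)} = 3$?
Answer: $27$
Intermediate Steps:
$t{\left(s \right)} = 3$
$t^{3}{\left(-5 \right)} = 3^{3} = 27$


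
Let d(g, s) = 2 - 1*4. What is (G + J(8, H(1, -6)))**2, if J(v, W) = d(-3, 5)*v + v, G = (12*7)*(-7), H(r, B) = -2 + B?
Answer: 355216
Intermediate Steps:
d(g, s) = -2 (d(g, s) = 2 - 4 = -2)
G = -588 (G = 84*(-7) = -588)
J(v, W) = -v (J(v, W) = -2*v + v = -v)
(G + J(8, H(1, -6)))**2 = (-588 - 1*8)**2 = (-588 - 8)**2 = (-596)**2 = 355216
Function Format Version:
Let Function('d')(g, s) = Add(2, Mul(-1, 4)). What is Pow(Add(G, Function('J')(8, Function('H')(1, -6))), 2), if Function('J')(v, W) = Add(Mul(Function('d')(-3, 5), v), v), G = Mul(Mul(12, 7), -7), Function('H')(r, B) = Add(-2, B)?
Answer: 355216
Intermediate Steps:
Function('d')(g, s) = -2 (Function('d')(g, s) = Add(2, -4) = -2)
G = -588 (G = Mul(84, -7) = -588)
Function('J')(v, W) = Mul(-1, v) (Function('J')(v, W) = Add(Mul(-2, v), v) = Mul(-1, v))
Pow(Add(G, Function('J')(8, Function('H')(1, -6))), 2) = Pow(Add(-588, Mul(-1, 8)), 2) = Pow(Add(-588, -8), 2) = Pow(-596, 2) = 355216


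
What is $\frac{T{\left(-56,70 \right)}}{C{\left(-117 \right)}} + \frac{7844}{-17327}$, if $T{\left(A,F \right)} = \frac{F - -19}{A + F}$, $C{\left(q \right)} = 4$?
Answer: $\frac{1102839}{970312} \approx 1.1366$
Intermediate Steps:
$T{\left(A,F \right)} = \frac{19 + F}{A + F}$ ($T{\left(A,F \right)} = \frac{F + \left(24 - 5\right)}{A + F} = \frac{F + 19}{A + F} = \frac{19 + F}{A + F}$)
$\frac{T{\left(-56,70 \right)}}{C{\left(-117 \right)}} + \frac{7844}{-17327} = \frac{\frac{1}{-56 + 70} \left(19 + 70\right)}{4} + \frac{7844}{-17327} = \frac{1}{14} \cdot 89 \cdot \frac{1}{4} + 7844 \left(- \frac{1}{17327}\right) = \frac{1}{14} \cdot 89 \cdot \frac{1}{4} - \frac{7844}{17327} = \frac{89}{14} \cdot \frac{1}{4} - \frac{7844}{17327} = \frac{89}{56} - \frac{7844}{17327} = \frac{1102839}{970312}$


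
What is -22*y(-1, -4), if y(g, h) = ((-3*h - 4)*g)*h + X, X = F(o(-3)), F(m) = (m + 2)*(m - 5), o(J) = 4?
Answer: -572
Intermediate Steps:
F(m) = (-5 + m)*(2 + m) (F(m) = (2 + m)*(-5 + m) = (-5 + m)*(2 + m))
X = -6 (X = -10 + 4**2 - 3*4 = -10 + 16 - 12 = -6)
y(g, h) = -6 + g*h*(-4 - 3*h) (y(g, h) = ((-3*h - 4)*g)*h - 6 = ((-4 - 3*h)*g)*h - 6 = (g*(-4 - 3*h))*h - 6 = g*h*(-4 - 3*h) - 6 = -6 + g*h*(-4 - 3*h))
-22*y(-1, -4) = -22*(-6 - 4*(-1)*(-4) - 3*(-1)*(-4)**2) = -22*(-6 - 16 - 3*(-1)*16) = -22*(-6 - 16 + 48) = -22*26 = -572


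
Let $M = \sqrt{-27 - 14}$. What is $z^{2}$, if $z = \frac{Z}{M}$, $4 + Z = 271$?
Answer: $- \frac{71289}{41} \approx -1738.8$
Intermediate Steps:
$Z = 267$ ($Z = -4 + 271 = 267$)
$M = i \sqrt{41}$ ($M = \sqrt{-41} = i \sqrt{41} \approx 6.4031 i$)
$z = - \frac{267 i \sqrt{41}}{41}$ ($z = \frac{267}{i \sqrt{41}} = 267 \left(- \frac{i \sqrt{41}}{41}\right) = - \frac{267 i \sqrt{41}}{41} \approx - 41.698 i$)
$z^{2} = \left(- \frac{267 i \sqrt{41}}{41}\right)^{2} = - \frac{71289}{41}$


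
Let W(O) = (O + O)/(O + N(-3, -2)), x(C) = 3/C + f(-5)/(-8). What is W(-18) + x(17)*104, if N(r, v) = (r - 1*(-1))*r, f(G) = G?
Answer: 1468/17 ≈ 86.353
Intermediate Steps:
N(r, v) = r*(1 + r) (N(r, v) = (r + 1)*r = (1 + r)*r = r*(1 + r))
x(C) = 5/8 + 3/C (x(C) = 3/C - 5/(-8) = 3/C - 5*(-⅛) = 3/C + 5/8 = 5/8 + 3/C)
W(O) = 2*O/(6 + O) (W(O) = (O + O)/(O - 3*(1 - 3)) = (2*O)/(O - 3*(-2)) = (2*O)/(O + 6) = (2*O)/(6 + O) = 2*O/(6 + O))
W(-18) + x(17)*104 = 2*(-18)/(6 - 18) + (5/8 + 3/17)*104 = 2*(-18)/(-12) + (5/8 + 3*(1/17))*104 = 2*(-18)*(-1/12) + (5/8 + 3/17)*104 = 3 + (109/136)*104 = 3 + 1417/17 = 1468/17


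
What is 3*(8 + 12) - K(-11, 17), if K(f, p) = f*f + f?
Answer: -50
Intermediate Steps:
K(f, p) = f + f**2 (K(f, p) = f**2 + f = f + f**2)
3*(8 + 12) - K(-11, 17) = 3*(8 + 12) - (-11)*(1 - 11) = 3*20 - (-11)*(-10) = 60 - 1*110 = 60 - 110 = -50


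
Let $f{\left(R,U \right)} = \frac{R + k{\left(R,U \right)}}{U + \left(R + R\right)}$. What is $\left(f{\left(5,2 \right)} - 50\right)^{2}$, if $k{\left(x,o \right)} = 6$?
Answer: $\frac{346921}{144} \approx 2409.2$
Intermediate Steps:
$f{\left(R,U \right)} = \frac{6 + R}{U + 2 R}$ ($f{\left(R,U \right)} = \frac{R + 6}{U + \left(R + R\right)} = \frac{6 + R}{U + 2 R}$)
$\left(f{\left(5,2 \right)} - 50\right)^{2} = \left(\frac{6 + 5}{2 + 2 \cdot 5} - 50\right)^{2} = \left(\frac{1}{2 + 10} \cdot 11 - 50\right)^{2} = \left(\frac{1}{12} \cdot 11 - 50\right)^{2} = \left(\frac{11}{12} - 50\right)^{2} = \left(- \frac{589}{12}\right)^{2} = \frac{346921}{144}$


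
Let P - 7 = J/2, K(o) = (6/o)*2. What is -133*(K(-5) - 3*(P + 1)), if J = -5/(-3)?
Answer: 38437/10 ≈ 3843.7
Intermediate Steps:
K(o) = 12/o
J = 5/3 (J = -5*(-⅓) = 5/3 ≈ 1.6667)
P = 47/6 (P = 7 + (5/3)/2 = 7 + (5/3)*(½) = 7 + ⅚ = 47/6 ≈ 7.8333)
-133*(K(-5) - 3*(P + 1)) = -133*(12/(-5) - 3*(47/6 + 1)) = -133*(12*(-⅕) - 3*53/6) = -133*(-12/5 - 53/2) = -133*(-289/10) = 38437/10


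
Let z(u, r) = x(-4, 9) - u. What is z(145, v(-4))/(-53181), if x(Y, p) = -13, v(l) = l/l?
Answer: 158/53181 ≈ 0.0029710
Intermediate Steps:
v(l) = 1
z(u, r) = -13 - u
z(145, v(-4))/(-53181) = (-13 - 1*145)/(-53181) = (-13 - 145)*(-1/53181) = -158*(-1/53181) = 158/53181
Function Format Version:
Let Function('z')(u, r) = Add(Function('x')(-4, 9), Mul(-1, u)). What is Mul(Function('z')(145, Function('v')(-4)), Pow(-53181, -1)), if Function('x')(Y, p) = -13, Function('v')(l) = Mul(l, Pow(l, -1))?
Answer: Rational(158, 53181) ≈ 0.0029710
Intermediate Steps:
Function('v')(l) = 1
Function('z')(u, r) = Add(-13, Mul(-1, u))
Mul(Function('z')(145, Function('v')(-4)), Pow(-53181, -1)) = Mul(Add(-13, Mul(-1, 145)), Pow(-53181, -1)) = Mul(Add(-13, -145), Rational(-1, 53181)) = Mul(-158, Rational(-1, 53181)) = Rational(158, 53181)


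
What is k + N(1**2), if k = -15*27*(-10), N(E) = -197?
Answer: 3853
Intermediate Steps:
k = 4050 (k = -405*(-10) = 4050)
k + N(1**2) = 4050 - 197 = 3853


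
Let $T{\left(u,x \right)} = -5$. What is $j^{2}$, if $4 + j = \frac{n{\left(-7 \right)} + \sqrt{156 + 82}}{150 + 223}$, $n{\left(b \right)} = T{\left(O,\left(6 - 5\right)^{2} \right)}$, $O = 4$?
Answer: $\frac{\left(1497 - \sqrt{238}\right)^{2}}{139129} \approx 15.777$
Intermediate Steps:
$n{\left(b \right)} = -5$
$j = - \frac{1497}{373} + \frac{\sqrt{238}}{373}$ ($j = -4 + \frac{-5 + \sqrt{156 + 82}}{150 + 223} = -4 + \frac{-5 + \sqrt{238}}{373} = -4 + \left(-5 + \sqrt{238}\right) \frac{1}{373} = -4 - \left(\frac{5}{373} - \frac{\sqrt{238}}{373}\right) = - \frac{1497}{373} + \frac{\sqrt{238}}{373} \approx -3.972$)
$j^{2} = \left(- \frac{1497}{373} + \frac{\sqrt{238}}{373}\right)^{2}$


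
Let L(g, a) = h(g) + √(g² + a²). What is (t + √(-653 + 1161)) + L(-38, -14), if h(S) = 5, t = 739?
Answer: 744 + 2*√127 + 2*√410 ≈ 807.04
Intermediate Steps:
L(g, a) = 5 + √(a² + g²) (L(g, a) = 5 + √(g² + a²) = 5 + √(a² + g²))
(t + √(-653 + 1161)) + L(-38, -14) = (739 + √(-653 + 1161)) + (5 + √((-14)² + (-38)²)) = (739 + √508) + (5 + √(196 + 1444)) = (739 + 2*√127) + (5 + √1640) = (739 + 2*√127) + (5 + 2*√410) = 744 + 2*√127 + 2*√410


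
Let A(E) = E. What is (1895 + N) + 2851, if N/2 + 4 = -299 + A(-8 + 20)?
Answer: 4164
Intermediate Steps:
N = -582 (N = -8 + 2*(-299 + (-8 + 20)) = -8 + 2*(-299 + 12) = -8 + 2*(-287) = -8 - 574 = -582)
(1895 + N) + 2851 = (1895 - 582) + 2851 = 1313 + 2851 = 4164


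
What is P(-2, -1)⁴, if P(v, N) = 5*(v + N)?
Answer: 50625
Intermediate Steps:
P(v, N) = 5*N + 5*v (P(v, N) = 5*(N + v) = 5*N + 5*v)
P(-2, -1)⁴ = (5*(-1) + 5*(-2))⁴ = (-5 - 10)⁴ = (-15)⁴ = 50625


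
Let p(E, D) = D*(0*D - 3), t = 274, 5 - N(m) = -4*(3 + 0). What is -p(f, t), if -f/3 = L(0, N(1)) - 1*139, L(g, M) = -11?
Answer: 822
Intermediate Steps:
N(m) = 17 (N(m) = 5 - (-4)*(3 + 0) = 5 - (-4)*3 = 5 - 1*(-12) = 5 + 12 = 17)
f = 450 (f = -3*(-11 - 1*139) = -3*(-11 - 139) = -3*(-150) = 450)
p(E, D) = -3*D (p(E, D) = D*(0 - 3) = D*(-3) = -3*D)
-p(f, t) = -(-3)*274 = -1*(-822) = 822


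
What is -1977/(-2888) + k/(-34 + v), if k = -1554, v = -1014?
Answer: 819981/378328 ≈ 2.1674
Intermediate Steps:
-1977/(-2888) + k/(-34 + v) = -1977/(-2888) - 1554/(-34 - 1014) = -1977*(-1/2888) - 1554/(-1048) = 1977/2888 - 1554*(-1/1048) = 1977/2888 + 777/524 = 819981/378328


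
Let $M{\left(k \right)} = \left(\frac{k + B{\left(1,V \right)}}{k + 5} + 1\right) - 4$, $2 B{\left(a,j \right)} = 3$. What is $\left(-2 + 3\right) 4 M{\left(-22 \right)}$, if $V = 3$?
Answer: $- \frac{122}{17} \approx -7.1765$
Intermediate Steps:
$B{\left(a,j \right)} = \frac{3}{2}$ ($B{\left(a,j \right)} = \frac{1}{2} \cdot 3 = \frac{3}{2}$)
$M{\left(k \right)} = -3 + \frac{\frac{3}{2} + k}{5 + k}$ ($M{\left(k \right)} = \left(\frac{k + \frac{3}{2}}{k + 5} + 1\right) - 4 = \left(\frac{\frac{3}{2} + k}{5 + k} + 1\right) - 4 = \left(1 + \frac{\frac{3}{2} + k}{5 + k}\right) - 4 = -3 + \frac{\frac{3}{2} + k}{5 + k}$)
$\left(-2 + 3\right) 4 M{\left(-22 \right)} = \left(-2 + 3\right) 4 \frac{-27 - -88}{2 \left(5 - 22\right)} = 1 \cdot 4 \frac{-27 + 88}{2 \left(-17\right)} = 4 \cdot \frac{1}{2} \left(- \frac{1}{17}\right) 61 = 4 \left(- \frac{61}{34}\right) = - \frac{122}{17}$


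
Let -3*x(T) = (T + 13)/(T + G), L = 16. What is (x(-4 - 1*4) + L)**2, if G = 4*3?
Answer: 34969/144 ≈ 242.84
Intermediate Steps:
G = 12
x(T) = -(13 + T)/(3*(12 + T)) (x(T) = -(T + 13)/(3*(T + 12)) = -(13 + T)/(3*(12 + T)))
(x(-4 - 1*4) + L)**2 = ((-13 - (-4 - 1*4))/(3*(12 + (-4 - 1*4))) + 16)**2 = ((-13 - (-4 - 4))/(3*(12 + (-4 - 4))) + 16)**2 = ((-13 - 1*(-8))/(3*(12 - 8)) + 16)**2 = ((1/3)*(-13 + 8)/4 + 16)**2 = ((1/3)*(1/4)*(-5) + 16)**2 = (-5/12 + 16)**2 = (187/12)**2 = 34969/144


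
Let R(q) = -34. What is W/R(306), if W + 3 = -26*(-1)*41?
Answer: -1063/34 ≈ -31.265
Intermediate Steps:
W = 1063 (W = -3 - 26*(-1)*41 = -3 + 26*41 = -3 + 1066 = 1063)
W/R(306) = 1063/(-34) = 1063*(-1/34) = -1063/34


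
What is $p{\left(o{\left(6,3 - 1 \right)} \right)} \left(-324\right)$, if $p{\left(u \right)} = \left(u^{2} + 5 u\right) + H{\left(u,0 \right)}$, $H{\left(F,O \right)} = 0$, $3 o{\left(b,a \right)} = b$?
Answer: $-4536$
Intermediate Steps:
$o{\left(b,a \right)} = \frac{b}{3}$
$p{\left(u \right)} = u^{2} + 5 u$ ($p{\left(u \right)} = \left(u^{2} + 5 u\right) + 0 = u^{2} + 5 u$)
$p{\left(o{\left(6,3 - 1 \right)} \right)} \left(-324\right) = \frac{1}{3} \cdot 6 \left(5 + \frac{1}{3} \cdot 6\right) \left(-324\right) = 2 \left(5 + 2\right) \left(-324\right) = 2 \cdot 7 \left(-324\right) = 14 \left(-324\right) = -4536$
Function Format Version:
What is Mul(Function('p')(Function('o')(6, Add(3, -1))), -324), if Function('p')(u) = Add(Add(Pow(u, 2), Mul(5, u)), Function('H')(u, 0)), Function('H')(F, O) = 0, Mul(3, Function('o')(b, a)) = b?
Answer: -4536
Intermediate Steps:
Function('o')(b, a) = Mul(Rational(1, 3), b)
Function('p')(u) = Add(Pow(u, 2), Mul(5, u)) (Function('p')(u) = Add(Add(Pow(u, 2), Mul(5, u)), 0) = Add(Pow(u, 2), Mul(5, u)))
Mul(Function('p')(Function('o')(6, Add(3, -1))), -324) = Mul(Mul(Mul(Rational(1, 3), 6), Add(5, Mul(Rational(1, 3), 6))), -324) = Mul(Mul(2, Add(5, 2)), -324) = Mul(Mul(2, 7), -324) = Mul(14, -324) = -4536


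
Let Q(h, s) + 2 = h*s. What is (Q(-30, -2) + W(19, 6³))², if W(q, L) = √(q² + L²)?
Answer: (58 + √47017)² ≈ 75534.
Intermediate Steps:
W(q, L) = √(L² + q²)
Q(h, s) = -2 + h*s
(Q(-30, -2) + W(19, 6³))² = ((-2 - 30*(-2)) + √((6³)² + 19²))² = ((-2 + 60) + √(216² + 361))² = (58 + √(46656 + 361))² = (58 + √47017)²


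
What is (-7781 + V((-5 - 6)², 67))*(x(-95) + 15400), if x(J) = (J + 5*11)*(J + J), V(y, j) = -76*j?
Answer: -296079000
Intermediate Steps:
x(J) = 2*J*(55 + J) (x(J) = (J + 55)*(2*J) = (55 + J)*(2*J) = 2*J*(55 + J))
(-7781 + V((-5 - 6)², 67))*(x(-95) + 15400) = (-7781 - 76*67)*(2*(-95)*(55 - 95) + 15400) = (-7781 - 5092)*(2*(-95)*(-40) + 15400) = -12873*(7600 + 15400) = -12873*23000 = -296079000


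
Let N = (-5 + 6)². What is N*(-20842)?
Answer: -20842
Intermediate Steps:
N = 1 (N = 1² = 1)
N*(-20842) = 1*(-20842) = -20842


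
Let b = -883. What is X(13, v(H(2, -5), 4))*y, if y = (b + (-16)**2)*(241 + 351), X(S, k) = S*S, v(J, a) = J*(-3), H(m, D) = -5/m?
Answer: -62730096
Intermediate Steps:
v(J, a) = -3*J
X(S, k) = S**2
y = -371184 (y = (-883 + (-16)**2)*(241 + 351) = (-883 + 256)*592 = -627*592 = -371184)
X(13, v(H(2, -5), 4))*y = 13**2*(-371184) = 169*(-371184) = -62730096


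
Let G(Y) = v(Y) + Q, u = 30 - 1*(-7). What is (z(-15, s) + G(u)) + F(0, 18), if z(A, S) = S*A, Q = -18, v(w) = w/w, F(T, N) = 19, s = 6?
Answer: -88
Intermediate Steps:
u = 37 (u = 30 + 7 = 37)
v(w) = 1
z(A, S) = A*S
G(Y) = -17 (G(Y) = 1 - 18 = -17)
(z(-15, s) + G(u)) + F(0, 18) = (-15*6 - 17) + 19 = (-90 - 17) + 19 = -107 + 19 = -88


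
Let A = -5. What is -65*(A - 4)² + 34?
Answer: -5231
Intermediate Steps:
-65*(A - 4)² + 34 = -65*(-5 - 4)² + 34 = -65*(-9)² + 34 = -65*81 + 34 = -5265 + 34 = -5231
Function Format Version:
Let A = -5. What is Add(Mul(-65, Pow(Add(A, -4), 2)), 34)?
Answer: -5231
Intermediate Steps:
Add(Mul(-65, Pow(Add(A, -4), 2)), 34) = Add(Mul(-65, Pow(Add(-5, -4), 2)), 34) = Add(Mul(-65, Pow(-9, 2)), 34) = Add(Mul(-65, 81), 34) = Add(-5265, 34) = -5231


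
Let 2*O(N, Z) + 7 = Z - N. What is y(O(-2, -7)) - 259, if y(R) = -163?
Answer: -422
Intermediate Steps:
O(N, Z) = -7/2 + Z/2 - N/2 (O(N, Z) = -7/2 + (Z - N)/2 = -7/2 + (Z/2 - N/2) = -7/2 + Z/2 - N/2)
y(O(-2, -7)) - 259 = -163 - 259 = -422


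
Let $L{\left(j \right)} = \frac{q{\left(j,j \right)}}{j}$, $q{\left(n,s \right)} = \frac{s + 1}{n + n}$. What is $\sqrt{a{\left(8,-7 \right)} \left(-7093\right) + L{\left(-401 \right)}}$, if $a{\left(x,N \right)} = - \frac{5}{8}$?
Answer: $\frac{\sqrt{11405611730}}{1604} \approx 66.582$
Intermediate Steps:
$a{\left(x,N \right)} = - \frac{5}{8}$ ($a{\left(x,N \right)} = \left(-5\right) \frac{1}{8} = - \frac{5}{8}$)
$q{\left(n,s \right)} = \frac{1 + s}{2 n}$
$L{\left(j \right)} = \frac{1 + j}{2 j^{2}}$ ($L{\left(j \right)} = \frac{\frac{1}{2} \frac{1}{j} \left(1 + j\right)}{j} = \frac{1 + j}{2 j^{2}}$)
$\sqrt{a{\left(8,-7 \right)} \left(-7093\right) + L{\left(-401 \right)}} = \sqrt{\left(- \frac{5}{8}\right) \left(-7093\right) + \frac{1 - 401}{2 \cdot 160801}} = \sqrt{\frac{35465}{8} + \frac{1}{2} \cdot \frac{1}{160801} \left(-400\right)} = \sqrt{\frac{35465}{8} - \frac{200}{160801}} = \sqrt{\frac{5702805865}{1286408}} = \frac{\sqrt{11405611730}}{1604}$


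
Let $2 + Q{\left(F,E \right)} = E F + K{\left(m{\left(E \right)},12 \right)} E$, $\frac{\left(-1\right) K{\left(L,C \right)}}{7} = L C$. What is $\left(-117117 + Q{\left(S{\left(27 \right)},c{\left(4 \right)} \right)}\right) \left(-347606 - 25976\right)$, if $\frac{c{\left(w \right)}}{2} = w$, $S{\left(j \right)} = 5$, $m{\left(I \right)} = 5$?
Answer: $44993842498$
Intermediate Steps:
$c{\left(w \right)} = 2 w$
$K{\left(L,C \right)} = - 7 C L$ ($K{\left(L,C \right)} = - 7 L C = - 7 C L$)
$Q{\left(F,E \right)} = -2 - 420 E + E F$ ($Q{\left(F,E \right)} = -2 + \left(E F + \left(-7\right) 12 \cdot 5 E\right) = -2 + \left(E F - 420 E\right) = -2 + \left(- 420 E + E F\right) = -2 - 420 E + E F$)
$\left(-117117 + Q{\left(S{\left(27 \right)},c{\left(4 \right)} \right)}\right) \left(-347606 - 25976\right) = \left(-117117 - \left(2 - 2 \cdot 4 \cdot 5 + 420 \cdot 2 \cdot 4\right)\right) \left(-347606 - 25976\right) = \left(-117117 - 3322\right) \left(-373582\right) = \left(-120439\right) \left(-373582\right) = 44993842498$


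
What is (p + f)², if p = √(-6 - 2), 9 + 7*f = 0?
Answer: (9 - 14*I*√2)²/49 ≈ -6.3469 - 7.2731*I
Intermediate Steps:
f = -9/7 (f = -9/7 + (⅐)*0 = -9/7 + 0 = -9/7 ≈ -1.2857)
p = 2*I*√2 (p = √(-8) = 2*I*√2 ≈ 2.8284*I)
(p + f)² = (2*I*√2 - 9/7)² = (-9/7 + 2*I*√2)²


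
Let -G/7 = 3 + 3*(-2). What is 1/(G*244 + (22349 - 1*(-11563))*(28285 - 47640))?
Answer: -1/656361636 ≈ -1.5236e-9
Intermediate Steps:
G = 21 (G = -7*(3 + 3*(-2)) = -7*(3 - 6) = -7*(-3) = 21)
1/(G*244 + (22349 - 1*(-11563))*(28285 - 47640)) = 1/(21*244 + (22349 - 1*(-11563))*(28285 - 47640)) = 1/(5124 + (22349 + 11563)*(-19355)) = 1/(5124 + 33912*(-19355)) = 1/(5124 - 656366760) = 1/(-656361636) = -1/656361636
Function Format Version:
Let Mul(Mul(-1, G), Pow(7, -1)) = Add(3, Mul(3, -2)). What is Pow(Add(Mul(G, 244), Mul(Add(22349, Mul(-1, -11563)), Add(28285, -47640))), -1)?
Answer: Rational(-1, 656361636) ≈ -1.5236e-9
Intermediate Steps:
G = 21 (G = Mul(-7, Add(3, Mul(3, -2))) = Mul(-7, Add(3, -6)) = Mul(-7, -3) = 21)
Pow(Add(Mul(G, 244), Mul(Add(22349, Mul(-1, -11563)), Add(28285, -47640))), -1) = Pow(Add(Mul(21, 244), Mul(Add(22349, Mul(-1, -11563)), Add(28285, -47640))), -1) = Pow(Add(5124, Mul(Add(22349, 11563), -19355)), -1) = Pow(Add(5124, Mul(33912, -19355)), -1) = Pow(Add(5124, -656366760), -1) = Pow(-656361636, -1) = Rational(-1, 656361636)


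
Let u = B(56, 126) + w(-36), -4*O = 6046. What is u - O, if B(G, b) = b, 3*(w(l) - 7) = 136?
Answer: 10139/6 ≈ 1689.8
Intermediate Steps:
O = -3023/2 (O = -1/4*6046 = -3023/2 ≈ -1511.5)
w(l) = 157/3 (w(l) = 7 + (1/3)*136 = 7 + 136/3 = 157/3)
u = 535/3 (u = 126 + 157/3 = 535/3 ≈ 178.33)
u - O = 535/3 - 1*(-3023/2) = 535/3 + 3023/2 = 10139/6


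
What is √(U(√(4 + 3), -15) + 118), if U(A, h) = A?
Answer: √(118 + √7) ≈ 10.984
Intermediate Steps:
√(U(√(4 + 3), -15) + 118) = √(√(4 + 3) + 118) = √(√7 + 118) = √(118 + √7)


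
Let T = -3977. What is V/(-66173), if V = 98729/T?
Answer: 98729/263170021 ≈ 0.00037515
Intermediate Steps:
V = -98729/3977 (V = 98729/(-3977) = 98729*(-1/3977) = -98729/3977 ≈ -24.825)
V/(-66173) = -98729/3977/(-66173) = -98729/3977*(-1/66173) = 98729/263170021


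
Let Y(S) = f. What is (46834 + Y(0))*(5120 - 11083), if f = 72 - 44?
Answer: -279438106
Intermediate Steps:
f = 28
Y(S) = 28
(46834 + Y(0))*(5120 - 11083) = (46834 + 28)*(5120 - 11083) = 46862*(-5963) = -279438106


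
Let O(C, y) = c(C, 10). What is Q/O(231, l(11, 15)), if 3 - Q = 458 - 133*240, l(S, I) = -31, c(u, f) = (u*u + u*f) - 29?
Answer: 31465/55642 ≈ 0.56549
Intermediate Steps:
c(u, f) = -29 + u**2 + f*u (c(u, f) = (u**2 + f*u) - 29 = -29 + u**2 + f*u)
Q = 31465 (Q = 3 - (458 - 133*240) = 3 - (458 - 31920) = 3 - 1*(-31462) = 3 + 31462 = 31465)
O(C, y) = -29 + C**2 + 10*C
Q/O(231, l(11, 15)) = 31465/(-29 + 231**2 + 10*231) = 31465/(-29 + 53361 + 2310) = 31465/55642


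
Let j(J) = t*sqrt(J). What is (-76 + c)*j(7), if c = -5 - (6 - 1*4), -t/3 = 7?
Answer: 1743*sqrt(7) ≈ 4611.5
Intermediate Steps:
t = -21 (t = -3*7 = -21)
j(J) = -21*sqrt(J)
c = -7 (c = -5 - (6 - 4) = -5 - 1*2 = -5 - 2 = -7)
(-76 + c)*j(7) = (-76 - 7)*(-21*sqrt(7)) = -(-1743)*sqrt(7) = 1743*sqrt(7)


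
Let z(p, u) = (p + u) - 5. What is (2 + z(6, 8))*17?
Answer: 187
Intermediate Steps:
z(p, u) = -5 + p + u
(2 + z(6, 8))*17 = (2 + (-5 + 6 + 8))*17 = (2 + 9)*17 = 11*17 = 187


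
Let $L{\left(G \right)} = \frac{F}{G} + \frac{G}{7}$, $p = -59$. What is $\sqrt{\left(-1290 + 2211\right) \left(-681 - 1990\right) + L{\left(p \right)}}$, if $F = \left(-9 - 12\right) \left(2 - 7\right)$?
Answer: $\frac{i \sqrt{419599946087}}{413} \approx 1568.4 i$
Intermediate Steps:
$F = 105$ ($F = \left(-21\right) \left(-5\right) = 105$)
$L{\left(G \right)} = \frac{105}{G} + \frac{G}{7}$
$\sqrt{\left(-1290 + 2211\right) \left(-681 - 1990\right) + L{\left(p \right)}} = \sqrt{\left(-1290 + 2211\right) \left(-681 - 1990\right) + \left(\frac{105}{-59} + \frac{1}{7} \left(-59\right)\right)} = \sqrt{921 \left(-2671\right) + \left(105 \left(- \frac{1}{59}\right) - \frac{59}{7}\right)} = \sqrt{-2459991 - \frac{4216}{413}} = \sqrt{- \frac{1015980499}{413}} = \frac{i \sqrt{419599946087}}{413}$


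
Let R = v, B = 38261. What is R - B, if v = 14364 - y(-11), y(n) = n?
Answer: -23886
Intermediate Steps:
v = 14375 (v = 14364 - 1*(-11) = 14364 + 11 = 14375)
R = 14375
R - B = 14375 - 1*38261 = 14375 - 38261 = -23886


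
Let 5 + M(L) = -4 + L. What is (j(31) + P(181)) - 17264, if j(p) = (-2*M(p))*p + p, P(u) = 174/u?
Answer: -3365883/181 ≈ -18596.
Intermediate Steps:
M(L) = -9 + L (M(L) = -5 + (-4 + L) = -9 + L)
j(p) = p + p*(18 - 2*p) (j(p) = (-2*(-9 + p))*p + p = (18 - 2*p)*p + p = p*(18 - 2*p) + p = p + p*(18 - 2*p))
(j(31) + P(181)) - 17264 = (31*(19 - 2*31) + 174/181) - 17264 = (31*(19 - 62) + 174*(1/181)) - 17264 = (31*(-43) + 174/181) - 17264 = (-1333 + 174/181) - 17264 = -241099/181 - 17264 = -3365883/181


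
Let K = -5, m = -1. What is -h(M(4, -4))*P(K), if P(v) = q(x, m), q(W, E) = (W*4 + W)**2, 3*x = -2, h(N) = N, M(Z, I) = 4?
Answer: -400/9 ≈ -44.444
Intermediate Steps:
x = -2/3 (x = (1/3)*(-2) = -2/3 ≈ -0.66667)
q(W, E) = 25*W**2 (q(W, E) = (4*W + W)**2 = (5*W)**2 = 25*W**2)
P(v) = 100/9 (P(v) = 25*(-2/3)**2 = 25*(4/9) = 100/9)
-h(M(4, -4))*P(K) = -4*100/9 = -1*400/9 = -400/9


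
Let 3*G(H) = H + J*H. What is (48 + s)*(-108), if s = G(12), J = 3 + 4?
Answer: -8640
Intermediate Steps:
J = 7
G(H) = 8*H/3 (G(H) = (H + 7*H)/3 = (8*H)/3 = 8*H/3)
s = 32 (s = (8/3)*12 = 32)
(48 + s)*(-108) = (48 + 32)*(-108) = 80*(-108) = -8640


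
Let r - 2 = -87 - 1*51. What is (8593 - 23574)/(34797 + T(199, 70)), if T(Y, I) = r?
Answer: -14981/34661 ≈ -0.43221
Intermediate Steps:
r = -136 (r = 2 + (-87 - 1*51) = 2 + (-87 - 51) = 2 - 138 = -136)
T(Y, I) = -136
(8593 - 23574)/(34797 + T(199, 70)) = (8593 - 23574)/(34797 - 136) = -14981/34661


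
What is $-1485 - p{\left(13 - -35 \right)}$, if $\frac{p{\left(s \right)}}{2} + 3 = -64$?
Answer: $-1351$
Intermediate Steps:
$p{\left(s \right)} = -134$ ($p{\left(s \right)} = -6 + 2 \left(-64\right) = -6 - 128 = -134$)
$-1485 - p{\left(13 - -35 \right)} = -1485 - -134 = -1485 + 134 = -1351$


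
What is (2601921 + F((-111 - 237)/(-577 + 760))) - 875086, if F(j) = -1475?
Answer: 1725360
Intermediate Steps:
(2601921 + F((-111 - 237)/(-577 + 760))) - 875086 = (2601921 - 1475) - 875086 = 2600446 - 875086 = 1725360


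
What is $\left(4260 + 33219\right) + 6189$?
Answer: $43668$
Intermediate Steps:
$\left(4260 + 33219\right) + 6189 = 37479 + 6189 = 43668$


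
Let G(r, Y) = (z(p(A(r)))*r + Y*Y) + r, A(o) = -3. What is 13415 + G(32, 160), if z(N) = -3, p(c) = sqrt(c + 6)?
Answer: 38951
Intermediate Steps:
p(c) = sqrt(6 + c)
G(r, Y) = Y**2 - 2*r (G(r, Y) = (-3*r + Y*Y) + r = (-3*r + Y**2) + r = (Y**2 - 3*r) + r = Y**2 - 2*r)
13415 + G(32, 160) = 13415 + (160**2 - 2*32) = 13415 + (25600 - 64) = 13415 + 25536 = 38951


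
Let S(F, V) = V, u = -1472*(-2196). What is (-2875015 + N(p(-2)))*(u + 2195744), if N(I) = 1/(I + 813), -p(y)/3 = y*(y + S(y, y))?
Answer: -12313384441981504/789 ≈ -1.5606e+13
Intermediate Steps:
u = 3232512
p(y) = -6*y² (p(y) = -3*y*(y + y) = -3*y*2*y = -6*y²)
N(I) = 1/(813 + I)
(-2875015 + N(p(-2)))*(u + 2195744) = (-2875015 + 1/(813 - 6*(-2)²))*(3232512 + 2195744) = (-2875015 + 1/(813 - 6*4))*5428256 = (-2875015 + 1/(813 - 24))*5428256 = (-2875015 + 1/789)*5428256 = -2268386834/789*5428256 = -12313384441981504/789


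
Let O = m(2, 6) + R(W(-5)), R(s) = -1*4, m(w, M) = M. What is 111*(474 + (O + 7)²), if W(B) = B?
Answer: 61605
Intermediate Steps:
R(s) = -4
O = 2 (O = 6 - 4 = 2)
111*(474 + (O + 7)²) = 111*(474 + (2 + 7)²) = 111*(474 + 9²) = 111*(474 + 81) = 111*555 = 61605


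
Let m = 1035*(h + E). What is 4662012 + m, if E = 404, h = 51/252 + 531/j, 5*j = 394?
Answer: 28061744787/5516 ≈ 5.0873e+6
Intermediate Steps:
j = 394/5 (j = (⅕)*394 = 394/5 ≈ 78.800)
h = 114859/16548 (h = 51/252 + 531/(394/5) = 51*(1/252) + 531*(5/394) = 17/84 + 2655/394 = 114859/16548 ≈ 6.9410)
m = 2346086595/5516 (m = 1035*(114859/16548 + 404) = 1035*(6800251/16548) = 2346086595/5516 ≈ 4.2532e+5)
4662012 + m = 4662012 + 2346086595/5516 = 28061744787/5516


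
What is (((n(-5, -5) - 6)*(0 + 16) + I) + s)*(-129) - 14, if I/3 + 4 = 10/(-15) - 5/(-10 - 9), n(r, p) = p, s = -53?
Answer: 593392/19 ≈ 31231.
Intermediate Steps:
I = -251/19 (I = -12 + 3*(10/(-15) - 5/(-10 - 9)) = -12 + 3*(10*(-1/15) - 5/(-19)) = -12 + 3*(-⅔ - 5*(-1/19)) = -12 + 3*(-⅔ + 5/19) = -12 + 3*(-23/57) = -12 - 23/19 = -251/19 ≈ -13.211)
(((n(-5, -5) - 6)*(0 + 16) + I) + s)*(-129) - 14 = (((-5 - 6)*(0 + 16) - 251/19) - 53)*(-129) - 14 = ((-11*16 - 251/19) - 53)*(-129) - 14 = ((-176 - 251/19) - 53)*(-129) - 14 = (-3595/19 - 53)*(-129) - 14 = -4602/19*(-129) - 14 = 593658/19 - 14 = 593392/19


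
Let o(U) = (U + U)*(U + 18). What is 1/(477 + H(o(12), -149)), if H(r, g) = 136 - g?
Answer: 1/762 ≈ 0.0013123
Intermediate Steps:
o(U) = 2*U*(18 + U) (o(U) = (2*U)*(18 + U) = 2*U*(18 + U))
1/(477 + H(o(12), -149)) = 1/(477 + (136 - 1*(-149))) = 1/(477 + (136 + 149)) = 1/(477 + 285) = 1/762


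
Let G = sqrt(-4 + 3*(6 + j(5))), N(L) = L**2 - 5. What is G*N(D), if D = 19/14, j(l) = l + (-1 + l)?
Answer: -619*sqrt(41)/196 ≈ -20.222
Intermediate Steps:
j(l) = -1 + 2*l
D = 19/14 (D = 19*(1/14) = 19/14 ≈ 1.3571)
N(L) = -5 + L**2
G = sqrt(41) (G = sqrt(-4 + 3*(6 + (-1 + 2*5))) = sqrt(-4 + 3*(6 + (-1 + 10))) = sqrt(-4 + 3*(6 + 9)) = sqrt(-4 + 3*15) = sqrt(-4 + 45) = sqrt(41) ≈ 6.4031)
G*N(D) = sqrt(41)*(-5 + (19/14)**2) = sqrt(41)*(-5 + 361/196) = sqrt(41)*(-619/196) = -619*sqrt(41)/196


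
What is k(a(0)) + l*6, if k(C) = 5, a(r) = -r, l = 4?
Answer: 29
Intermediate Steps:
k(a(0)) + l*6 = 5 + 4*6 = 5 + 24 = 29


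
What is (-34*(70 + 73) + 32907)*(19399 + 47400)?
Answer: 1873377955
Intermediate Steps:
(-34*(70 + 73) + 32907)*(19399 + 47400) = (-34*143 + 32907)*66799 = (-4862 + 32907)*66799 = 28045*66799 = 1873377955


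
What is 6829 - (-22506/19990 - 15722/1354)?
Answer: 46295402811/6766615 ≈ 6841.7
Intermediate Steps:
6829 - (-22506/19990 - 15722/1354) = 6829 - (-22506*1/19990 - 15722*1/1354) = 6829 - (-11253/9995 - 7861/677) = 6829 - 1*(-86188976/6766615) = 6829 + 86188976/6766615 = 46295402811/6766615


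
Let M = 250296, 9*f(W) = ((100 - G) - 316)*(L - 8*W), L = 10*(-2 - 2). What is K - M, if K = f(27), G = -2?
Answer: -2197880/9 ≈ -2.4421e+5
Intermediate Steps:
L = -40 (L = 10*(-4) = -40)
f(W) = 8560/9 + 1712*W/9 (f(W) = (((100 - 1*(-2)) - 316)*(-40 - 8*W))/9 = (((100 + 2) - 316)*(-40 - 8*W))/9 = ((102 - 316)*(-40 - 8*W))/9 = (-214*(-40 - 8*W))/9 = (8560 + 1712*W)/9 = 8560/9 + 1712*W/9)
K = 54784/9 (K = 8560/9 + (1712/9)*27 = 8560/9 + 5136 = 54784/9 ≈ 6087.1)
K - M = 54784/9 - 1*250296 = 54784/9 - 250296 = -2197880/9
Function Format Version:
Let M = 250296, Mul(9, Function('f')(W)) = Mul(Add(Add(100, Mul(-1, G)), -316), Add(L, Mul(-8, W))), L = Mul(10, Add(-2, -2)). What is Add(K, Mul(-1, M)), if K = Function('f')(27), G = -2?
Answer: Rational(-2197880, 9) ≈ -2.4421e+5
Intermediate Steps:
L = -40 (L = Mul(10, -4) = -40)
Function('f')(W) = Add(Rational(8560, 9), Mul(Rational(1712, 9), W)) (Function('f')(W) = Mul(Rational(1, 9), Mul(Add(Add(100, Mul(-1, -2)), -316), Add(-40, Mul(-8, W)))) = Mul(Rational(1, 9), Mul(Add(Add(100, 2), -316), Add(-40, Mul(-8, W)))) = Mul(Rational(1, 9), Mul(Add(102, -316), Add(-40, Mul(-8, W)))) = Mul(Rational(1, 9), Mul(-214, Add(-40, Mul(-8, W)))) = Mul(Rational(1, 9), Add(8560, Mul(1712, W))) = Add(Rational(8560, 9), Mul(Rational(1712, 9), W)))
K = Rational(54784, 9) (K = Add(Rational(8560, 9), Mul(Rational(1712, 9), 27)) = Add(Rational(8560, 9), 5136) = Rational(54784, 9) ≈ 6087.1)
Add(K, Mul(-1, M)) = Add(Rational(54784, 9), Mul(-1, 250296)) = Add(Rational(54784, 9), -250296) = Rational(-2197880, 9)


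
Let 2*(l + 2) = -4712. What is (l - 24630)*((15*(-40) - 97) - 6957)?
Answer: 206566152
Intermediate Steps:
l = -2358 (l = -2 + (½)*(-4712) = -2 - 2356 = -2358)
(l - 24630)*((15*(-40) - 97) - 6957) = (-2358 - 24630)*((15*(-40) - 97) - 6957) = -26988*((-600 - 97) - 6957) = -26988*(-697 - 6957) = -26988*(-7654) = 206566152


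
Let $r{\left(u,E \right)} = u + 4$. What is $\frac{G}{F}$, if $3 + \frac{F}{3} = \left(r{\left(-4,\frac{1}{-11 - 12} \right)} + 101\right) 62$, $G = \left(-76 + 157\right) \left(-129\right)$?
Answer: $- \frac{3483}{6259} \approx -0.55648$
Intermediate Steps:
$G = -10449$ ($G = 81 \left(-129\right) = -10449$)
$r{\left(u,E \right)} = 4 + u$
$F = 18777$ ($F = -9 + 3 \left(\left(4 - 4\right) + 101\right) 62 = -9 + 3 \left(0 + 101\right) 62 = -9 + 3 \cdot 101 \cdot 62 = -9 + 3 \cdot 6262 = -9 + 18786 = 18777$)
$\frac{G}{F} = - \frac{10449}{18777} = \left(-10449\right) \frac{1}{18777} = - \frac{3483}{6259}$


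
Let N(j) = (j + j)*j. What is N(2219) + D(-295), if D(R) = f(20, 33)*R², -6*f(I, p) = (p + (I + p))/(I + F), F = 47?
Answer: 1975690247/201 ≈ 9.8293e+6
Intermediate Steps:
f(I, p) = -(I + 2*p)/(6*(47 + I)) (f(I, p) = -(p + (I + p))/(6*(I + 47)) = -(I + 2*p)/(6*(47 + I)))
N(j) = 2*j² (N(j) = (2*j)*j = 2*j²)
D(R) = -43*R²/201 (D(R) = ((-1*20 - 2*33)/(6*(47 + 20)))*R² = ((⅙)*(-20 - 66)/67)*R² = ((⅙)*(1/67)*(-86))*R² = -43*R²/201)
N(2219) + D(-295) = 2*2219² - 43/201*(-295)² = 2*4923961 - 43/201*87025 = 9847922 - 3742075/201 = 1975690247/201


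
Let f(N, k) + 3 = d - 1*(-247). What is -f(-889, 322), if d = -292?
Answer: 48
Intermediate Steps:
f(N, k) = -48 (f(N, k) = -3 + (-292 - 1*(-247)) = -3 + (-292 + 247) = -3 - 45 = -48)
-f(-889, 322) = -1*(-48) = 48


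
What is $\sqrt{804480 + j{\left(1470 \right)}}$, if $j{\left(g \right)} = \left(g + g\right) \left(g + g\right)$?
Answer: $4 \sqrt{590505} \approx 3073.8$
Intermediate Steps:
$j{\left(g \right)} = 4 g^{2}$ ($j{\left(g \right)} = 2 g 2 g = 4 g^{2}$)
$\sqrt{804480 + j{\left(1470 \right)}} = \sqrt{804480 + 4 \cdot 1470^{2}} = \sqrt{804480 + 4 \cdot 2160900} = \sqrt{804480 + 8643600} = \sqrt{9448080} = 4 \sqrt{590505}$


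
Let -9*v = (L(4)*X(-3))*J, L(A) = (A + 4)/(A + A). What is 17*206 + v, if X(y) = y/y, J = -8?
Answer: 31526/9 ≈ 3502.9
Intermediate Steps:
X(y) = 1
L(A) = (4 + A)/(2*A) (L(A) = (4 + A)/((2*A)) = (4 + A)*(1/(2*A)) = (4 + A)/(2*A))
v = 8/9 (v = -((½)*(4 + 4)/4)*1*(-8)/9 = -((½)*(¼)*8)*1*(-8)/9 = -1*1*(-8)/9 = -(-8)/9 = -⅑*(-8) = 8/9 ≈ 0.88889)
17*206 + v = 17*206 + 8/9 = 3502 + 8/9 = 31526/9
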